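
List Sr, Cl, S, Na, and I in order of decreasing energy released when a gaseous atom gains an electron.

Na is in period 3, group 1; S is in period 3, group 16; Cl is in period 3, group 17; Sr is in period 5, group 2; I is in period 5, group 17.
EA tends to increase across a period and decrease down a group, though the pattern is less regular than for IE or radius.
Neither a single period nor a single group — weigh both effects.
Na > Sr: period and group pull opposite ways; the down-group shift dominates (53 vs 5 kJ/mol).
S > Na: S lies to the right of Na in period 3, so the across-period effect alone puts S higher.
I > S: period and group pull opposite ways; the across-period shift dominates (295 vs 200 kJ/mol).
Cl > I: they share group 17; the group trend gives Cl the larger value.
Tabulated electron affinity (kJ/mol): Na 53, S 200, Cl 349, Sr 5, I 295.
So from highest to lowest: Cl > I > S > Na > Sr.

Cl > I > S > Na > Sr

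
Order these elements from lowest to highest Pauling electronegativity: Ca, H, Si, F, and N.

Atoms toward the upper right of the periodic table pull bonding electrons most strongly.
Neither a single period nor a single group — weigh both effects.
Si > Ca: relative to Ca, both the across-period and down-group shifts push Si's electronegativity up.
H > Si: period and group pull opposite ways; the down-group shift dominates (2.20 vs 1.90).
N > H: the two effects oppose for this pair; the across-period effect wins (3.04 vs 2.20).
F > N: F lies to the right of N in period 2, so the across-period effect alone puts F higher.
Approximate values (Pauling): H 2.20, N 3.04, F 3.98, Si 1.90, Ca 1.00.
So from lowest to highest: Ca < Si < H < N < F.

Ca < Si < H < N < F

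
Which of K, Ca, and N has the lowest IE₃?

The third ionization energy removes an electron from the +2 ion. For each element: K²⁺ is already 1 electron into the core; Ca²⁺ is the bare [Ar] core; N²⁺ still has 3 valence electrons.
Usually core removal costs more than valence removal, but here the competition is close: a tightly held n=2 valence electron can cost more to remove than an n=3 core electron, so the actual values have to decide it.
Approximate IE_3 values (kJ/mol): K 4420, Ca 4912, N 4578.
Putting it together, IE_3: K < N < Ca.

K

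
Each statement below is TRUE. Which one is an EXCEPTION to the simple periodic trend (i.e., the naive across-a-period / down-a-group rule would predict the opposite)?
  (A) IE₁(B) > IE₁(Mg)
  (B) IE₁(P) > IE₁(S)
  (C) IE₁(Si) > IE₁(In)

The general trend: first ionisation energy increases across a period and decreases down a group.
(A) B (period 2, group 13) vs Mg (period 3, group 2): the stated order agrees with the simple trend.
(B) P (period 3, group 15) vs S (period 3, group 16): the stated order contradicts the simple trend.
(C) Si (period 3, group 14) vs In (period 5, group 13): the stated order agrees with the simple trend.
The exception is (B): S (3p⁴) ionizes more easily than half-filled P (3p³) because the paired 3p electron in S is pushed out by e⁻–e⁻ repulsion.

(B)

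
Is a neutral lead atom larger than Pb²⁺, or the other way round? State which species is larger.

Pb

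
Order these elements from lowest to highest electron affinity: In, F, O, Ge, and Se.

O is in period 2, group 16; F is in period 2, group 17; Ge is in period 4, group 14; Se is in period 4, group 16; In is in period 5, group 13.
Atoms with high Z_eff and room in the valence shell (especially the halogens) have the most exothermic electron affinities.
Neither a single period nor a single group — weigh both effects.
Ge > In: relative to In, both the across-period and down-group shifts push Ge's electron affinity up.
O > Ge: relative to Ge, both the across-period and down-group shifts push O's electron affinity up.
Se > O: this pair runs against the simple trend — see the exception note.
F > Se: both effects reinforce here, so F is clearly the higher of the two.
Note the exception: Se has a higher electron affinity than O, contrary to the simple trend — O's compact 2p subshell gives strong electron–electron repulsion on the added electron.
Tabulated electron affinity (kJ/mol): O 141, F 328, Ge 119, Se 195, In 29.
So from lowest to highest: In < Ge < O < Se < F.

In < Ge < O < Se < F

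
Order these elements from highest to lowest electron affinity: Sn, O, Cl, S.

O is in period 2, group 16; S is in period 3, group 16; Cl is in period 3, group 17; Sn is in period 5, group 14.
Electron affinity generally becomes more exothermic across a period toward the halogens and less exothermic down a group.
Here both period and group differ, so the two effects have to be weighed against each other.
O > Sn: both effects reinforce here, so O is clearly the higher of the two.
S > O: this pair runs against the simple trend — see the exception note.
Cl > S: both are in period 3; the period trend gives Cl the larger value.
Note the exception: S has a higher electron affinity than O, contrary to the simple trend — the compact 2p subshell of O repels the added electron more than S's larger 3p does.
Tabulated electron affinity (kJ/mol): O 141, S 200, Cl 349, Sn 107.
So from highest to lowest: Cl > S > O > Sn.

Cl > S > O > Sn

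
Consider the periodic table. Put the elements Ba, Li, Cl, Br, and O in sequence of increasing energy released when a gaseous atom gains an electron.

Ba, Li, O, Br, Cl

Electron affinity generally becomes more exothermic across a period toward the halogens and less exothermic down a group.
Neither a single period nor a single group — weigh both effects.
Li > Ba: period and group pull opposite ways; the down-group shift dominates (60 vs 14 kJ/mol).
O > Li: O lies to the right of Li in period 2, so the across-period effect alone puts O higher.
Br > O: period and group pull opposite ways; the across-period shift dominates (325 vs 141 kJ/mol).
Cl > Br: they share group 17; the group trend gives Cl the larger value.
Approximate values (kJ/mol): Li 60, O 141, Cl 349, Br 325, Ba 14.
So from lowest to highest: Ba < Li < O < Br < Cl.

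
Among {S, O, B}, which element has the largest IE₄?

Consider each +3 ion: S³⁺ still has 3 valence electrons; O³⁺ still has 3 valence electrons; B³⁺ is the bare [He] core.
Breaking into a closed-shell core is much more expensive than removing a leftover valence electron — B has the largest IE_4 here.
Valence configurations: S³⁺ [Ne]3s²3p¹, O³⁺ [He]2s²2p¹.
The numbers (kJ/mol): S 4556, O 7469, B 25026.
So the fourth ionization energies run S < O < B.

B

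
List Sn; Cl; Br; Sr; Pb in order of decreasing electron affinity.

Cl is in period 3, group 17; Br is in period 4, group 17; Sr is in period 5, group 2; Sn is in period 5, group 14; Pb is in period 6, group 14.
Electron affinity generally becomes more exothermic across a period toward the halogens and less exothermic down a group.
These span different periods and groups, so the two trends combine.
Pb > Sr: the two effects oppose for this pair; the across-period effect wins (35 vs 5 kJ/mol).
Sn > Pb: they share group 14; the group trend gives Sn the larger value.
Br > Sn: both effects reinforce here, so Br is clearly the higher of the two.
Cl > Br: Cl sits above Br in group 17, so the down-group effect alone puts Cl higher.
Tabulated electron affinity (kJ/mol): Cl 349, Br 325, Sr 5, Sn 107, Pb 35.
So from highest to lowest: Cl > Br > Sn > Pb > Sr.

Cl, Br, Sn, Pb, Sr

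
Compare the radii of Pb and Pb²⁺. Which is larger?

Forming Pb²⁺ removes 2 electrons from Pb. Fewer electrons for the same nuclear charge means less shielding and a higher Z_eff on the remaining electrons.
A cation is smaller than its parent atom: Pb²⁺ < Pb.

Pb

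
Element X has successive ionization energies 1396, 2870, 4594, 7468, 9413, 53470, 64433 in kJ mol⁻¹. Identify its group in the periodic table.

Group 15

Look for the largest jump between consecutive ionization energies: IE6/IE5 ≈ 5.7, far larger than any earlier ratio.
That jump marks the point where a core electron is being removed. So the atom has 5 valence electrons.
A main-group element with 5 valence electrons is in group 15.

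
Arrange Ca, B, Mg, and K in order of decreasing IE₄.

B > Mg > Ca > K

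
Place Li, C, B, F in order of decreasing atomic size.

Li > B > C > F

Li is in period 2, group 1; B is in period 2, group 13; C is in period 2, group 14; F is in period 2, group 17.
Radius decreases left→right (rising Z_eff, same n) and increases top→bottom (higher n).
All lie in period 2, so atomic radius increases right to left.
So from largest to smallest: Li > B > C > F.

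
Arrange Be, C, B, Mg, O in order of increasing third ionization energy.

B < C < O < Mg < Be

IE_3 is the cost of taking one more electron from the +2 cation: Be²⁺ is the bare [He] core; C²⁺ still has 2 valence electrons; B²⁺ still has 1 valence electron; Mg²⁺ is the bare [Ne] core; O²⁺ still has 4 valence electrons.
Core electrons are held far more tightly than valence electrons, so Mg and Be top the IE_3 order.
Valence configurations: C²⁺ [He]2s², B²⁺ [He]2s¹, O²⁺ [He]2s²2p².
Approximate IE_3 values (kJ/mol): Be 14849, C 4620, B 3660, Mg 7733, O 5300.
Putting it together, IE_3: B < C < O < Mg < Be.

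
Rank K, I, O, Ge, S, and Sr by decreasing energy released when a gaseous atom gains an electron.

O is in period 2, group 16; S is in period 3, group 16; K is in period 4, group 1; Ge is in period 4, group 14; Sr is in period 5, group 2; I is in period 5, group 17.
Atoms with high Z_eff and room in the valence shell (especially the halogens) have the most exothermic electron affinities.
Neither a single period nor a single group — weigh both effects.
K > Sr: the two effects oppose for this pair; the down-group effect wins (48 vs 5 kJ/mol).
Ge > K: both are in period 4; the period trend gives Ge the larger value.
O > Ge: relative to Ge, both the across-period and down-group shifts push O's electron affinity up.
S > O: this pair runs against the simple trend — see the exception note.
I > S: the two effects oppose for this pair; the across-period effect wins (295 vs 200 kJ/mol).
Note the exception: S has a higher electron affinity than O, contrary to the simple trend — the compact 2p subshell of O repels the added electron more than S's larger 3p does.
For reference (kJ/mol): O 141, S 200, K 48, Ge 119, Sr 5, I 295.
So from highest to lowest: I > S > O > Ge > K > Sr.

I > S > O > Ge > K > Sr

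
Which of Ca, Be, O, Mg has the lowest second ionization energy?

Ca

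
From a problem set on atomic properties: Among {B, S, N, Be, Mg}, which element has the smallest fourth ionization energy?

Consider each +3 ion: B³⁺ is the bare [He] core; S³⁺ still has 3 valence electrons; N³⁺ still has 2 valence electrons; Be³⁺ is already 1 electron into the core; Mg³⁺ is already 1 electron into the core.
Breaking into a closed-shell core is much more expensive than removing a leftover valence electron — Mg, Be and B have the largest IE_4 here.
Valence configurations: S³⁺ [Ne]3s²3p¹, N³⁺ [He]2s².
Tabulated IE_4 (kJ/mol): B 25026, S 4556, N 7475, Be 21007, Mg 10543.
Overall IE_4 order: S < N < Mg < Be < B.

S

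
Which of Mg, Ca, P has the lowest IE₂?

Ca

Consider each +1 ion: Mg⁺ still has 1 valence electron; Ca⁺ still has 1 valence electron; P⁺ still has 4 valence electrons.
All are still removing valence electrons, so compare the +1 ions as you would atoms: IE_2 generally rises across a period (higher Z_eff) and falls down a group (larger shell), subject to the usual subshell exceptions.
Valence configurations: Mg⁺ [Ne]3s¹, Ca⁺ [Ar]4s¹, P⁺ [Ne]3s²3p².
The numbers (kJ/mol): Mg 1451, Ca 1145, P 1907.
Putting it together, IE_2: Ca < Mg < P.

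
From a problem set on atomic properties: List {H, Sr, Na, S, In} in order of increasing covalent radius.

H < S < In < Na < Sr

H is in period 1, group 1; Na is in period 3, group 1; S is in period 3, group 16; Sr is in period 5, group 2; In is in period 5, group 13.
Radius decreases left→right (rising Z_eff, same n) and increases top→bottom (higher n).
Here both period and group differ, so the two effects have to be weighed against each other.
S > H: the two effects oppose for this pair; the down-group effect wins (103 vs 32 pm).
In > S: both effects reinforce here, so In is clearly the larger of the two.
Na > In: the two effects oppose for this pair; the across-period effect wins (155 vs 142 pm).
Sr > Na: period and group pull opposite ways; the down-group shift dominates (185 vs 155 pm).
Tabulated atomic radius (pm): H 32, Na 155, S 103, Sr 185, In 142.
So from smallest to largest: H < S < In < Na < Sr.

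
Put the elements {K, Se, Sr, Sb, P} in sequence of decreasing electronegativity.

Se > P > Sb > Sr > K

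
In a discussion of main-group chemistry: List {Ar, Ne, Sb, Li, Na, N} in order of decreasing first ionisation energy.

Ne > Ar > N > Sb > Li > Na

Li is in period 2, group 1; N is in period 2, group 15; Ne is in period 2, group 18; Na is in period 3, group 1; Ar is in period 3, group 18; Sb is in period 5, group 15.
IE₁ increases left→right with effective nuclear charge and decreases top→bottom as the valence shell moves farther out.
These span different periods and groups, so the two trends combine.
Li > Na: Li sits above Na in group 1, so the down-group effect alone puts Li higher.
Sb > Li: the two effects oppose for this pair; the across-period effect wins (831 vs 520 kJ/mol).
N > Sb: they share group 15; the group trend gives N the larger value.
Ar > N: period and group pull opposite ways; the across-period shift dominates (1521 vs 1402 kJ/mol).
Ne > Ar: Ne sits above Ar in group 18, so the down-group effect alone puts Ne higher.
For reference (kJ/mol): Li 520, N 1402, Ne 2081, Na 496, Ar 1521, Sb 831.
So from highest to lowest: Ne > Ar > N > Sb > Li > Na.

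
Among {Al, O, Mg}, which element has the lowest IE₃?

Al

Consider each +2 ion: Al²⁺ still has 1 valence electron; O²⁺ still has 4 valence electrons; Mg²⁺ is the bare [Ne] core.
Breaking into a closed-shell core is much more expensive than removing a leftover valence electron — Mg has the largest IE_3 here.
Valence configurations: Al²⁺ [Ne]3s¹, O²⁺ [He]2s²2p².
Approximate IE_3 values (kJ/mol): Al 2745, O 5300, Mg 7733.
Overall IE_3 order: Al < O < Mg.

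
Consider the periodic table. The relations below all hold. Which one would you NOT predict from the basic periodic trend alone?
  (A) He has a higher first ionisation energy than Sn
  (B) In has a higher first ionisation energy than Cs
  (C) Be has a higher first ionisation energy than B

(C)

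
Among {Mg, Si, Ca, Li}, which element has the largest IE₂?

The second ionization energy removes an electron from the +1 ion. For each element: Mg⁺ still has 1 valence electron; Si⁺ still has 3 valence electrons; Ca⁺ still has 1 valence electron; Li⁺ is the bare [He] core.
Core electrons are held far more tightly than valence electrons, so Li tops the IE_2 order.
Valence configurations: Mg⁺ [Ne]3s¹, Si⁺ [Ne]3s²3p¹, Ca⁺ [Ar]4s¹.
The numbers (kJ/mol): Mg 1451, Si 1577, Ca 1145, Li 7298.
Overall IE_2 order: Ca < Mg < Si < Li.

Li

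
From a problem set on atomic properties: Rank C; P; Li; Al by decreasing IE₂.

Consider each +1 ion: C⁺ still has 3 valence electrons; P⁺ still has 4 valence electrons; Li⁺ is the bare [He] core; Al⁺ still has 2 valence electrons.
Core electrons are held far more tightly than valence electrons, so Li tops the IE_2 order.
Valence configurations: C⁺ [He]2s²2p¹, P⁺ [Ne]3s²3p², Al⁺ [Ne]3s².
Approximate IE_2 values (kJ/mol): C 2353, P 1907, Li 7298, Al 1817.
Hence IE_2: Al < P < C < Li.

Li, C, P, Al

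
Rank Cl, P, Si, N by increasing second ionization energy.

The second ionization energy removes an electron from the +1 ion. For each element: Cl⁺ still has 6 valence electrons; P⁺ still has 4 valence electrons; Si⁺ still has 3 valence electrons; N⁺ still has 4 valence electrons.
All are still removing valence electrons, so compare the +1 ions as you would atoms: IE_2 generally rises across a period (higher Z_eff) and falls down a group (larger shell), subject to the usual subshell exceptions.
Valence configurations: Cl⁺ [Ne]3s²3p⁴, P⁺ [Ne]3s²3p², Si⁺ [Ne]3s²3p¹, N⁺ [He]2s²2p².
Tabulated IE_2 (kJ/mol): Cl 2298, P 1907, Si 1577, N 2856.
So the second ionization energies run Si < P < Cl < N.

Si, P, Cl, N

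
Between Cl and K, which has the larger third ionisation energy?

After 2 electrons have been removed, what remains? Cl²⁺ still has 5 valence electrons; K²⁺ is already 1 electron into the core.
Breaking into a closed-shell core is much more expensive than removing a leftover valence electron — K has the largest IE_3 here.
Tabulated IE_3 (kJ/mol): Cl 3822, K 4420.
Putting it together, IE_3: Cl < K.

K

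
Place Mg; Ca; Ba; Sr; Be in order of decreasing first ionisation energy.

Be is in period 2, group 2; Mg is in period 3, group 2; Ca is in period 4, group 2; Sr is in period 5, group 2; Ba is in period 6, group 2.
IE₁ increases left→right with effective nuclear charge and decreases top→bottom as the valence shell moves farther out.
All are in group 2, so first ionization energy increases up the group.
So from highest to lowest: Be > Mg > Ca > Sr > Ba.

Be > Mg > Ca > Sr > Ba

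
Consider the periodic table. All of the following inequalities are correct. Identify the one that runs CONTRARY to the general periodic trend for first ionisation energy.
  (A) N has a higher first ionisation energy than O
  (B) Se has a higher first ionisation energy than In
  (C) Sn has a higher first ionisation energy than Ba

The general trend: first ionisation energy increases across a period and decreases down a group.
(A) N (period 2, group 15) vs O (period 2, group 16): the stated order contradicts the simple trend.
(B) Se (period 4, group 16) vs In (period 5, group 13): the stated order agrees with the simple trend.
(C) Sn (period 5, group 14) vs Ba (period 6, group 2): the stated order agrees with the simple trend.
The exception is (A): pairing an electron in O's 2p⁴ costs repulsion energy, so O ionizes more easily than half-filled N (2p³).

(A)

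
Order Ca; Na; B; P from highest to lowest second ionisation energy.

Na > B > P > Ca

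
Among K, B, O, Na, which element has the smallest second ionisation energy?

Consider each +1 ion: K⁺ is the bare [Ar] core; B⁺ still has 2 valence electrons; O⁺ still has 5 valence electrons; Na⁺ is the bare [Ne] core.
Usually core removal costs more than valence removal, but here the competition is close: a tightly held n=2 valence electron can cost more to remove than an n=3 core electron, so the actual values have to decide it.
Valence configurations: B⁺ [He]2s², O⁺ [He]2s²2p³.
Approximate IE_2 values (kJ/mol): K 3052, B 2427, O 3388, Na 4562.
Hence IE_2: B < K < O < Na.

B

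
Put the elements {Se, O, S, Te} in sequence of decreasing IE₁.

O > S > Se > Te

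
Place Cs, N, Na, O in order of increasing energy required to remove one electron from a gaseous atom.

Cs < Na < O < N

First ionization energy rises across a period (greater Z_eff holds electrons more tightly) and falls down a group (valence electrons are farther from the nucleus).
These span different periods and groups, so the two trends combine.
Na > Cs: Na sits above Cs in group 1, so the down-group effect alone puts Na higher.
O > Na: relative to Na, both the across-period and down-group shifts push O's first ionization energy up.
N > O: this pair runs against the simple trend — see the exception note.
Note the exception: N has a higher first ionization energy than O, contrary to the simple trend — pairing an electron in O's 2p⁴ costs repulsion energy, so O ionizes more easily than half-filled N (2p³).
For reference (kJ/mol): N 1402, O 1314, Na 496, Cs 376.
So from lowest to highest: Cs < Na < O < N.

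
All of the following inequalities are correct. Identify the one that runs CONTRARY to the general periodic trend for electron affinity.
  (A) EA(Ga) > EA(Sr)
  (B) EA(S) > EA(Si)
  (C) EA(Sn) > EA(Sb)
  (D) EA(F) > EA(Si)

(C)

The general trend: electron affinity increases across a period and decreases down a group.
(A) Ga (period 4, group 13) vs Sr (period 5, group 2): the stated order agrees with the simple trend.
(B) S (period 3, group 16) vs Si (period 3, group 14): the stated order agrees with the simple trend.
(C) Sn (period 5, group 14) vs Sb (period 5, group 15): the stated order contradicts the simple trend.
(D) F (period 2, group 17) vs Si (period 3, group 14): the stated order agrees with the simple trend.
The exception is (C): adding an electron to Sb's half-filled 5p³ is unfavourable, so Sn has the more exothermic EA.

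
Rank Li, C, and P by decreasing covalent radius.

Radius decreases left→right (rising Z_eff, same n) and increases top→bottom (higher n).
Neither a single period nor a single group — weigh both effects.
P > C: period and group pull opposite ways; the down-group shift dominates (111 vs 75 pm).
Li > P: period and group pull opposite ways; the across-period shift dominates (133 vs 111 pm).
Approximate values (pm): Li 133, C 75, P 111.
So from largest to smallest: Li > P > C.

Li > P > C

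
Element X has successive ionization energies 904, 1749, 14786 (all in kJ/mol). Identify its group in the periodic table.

Look for the largest jump between consecutive ionization energies: IE3/IE2 ≈ 8.5, far larger than any earlier ratio.
That jump marks the point where a core electron is being removed. So the atom has 2 valence electrons.
A main-group element with 2 valence electrons is in group 2.

Group 2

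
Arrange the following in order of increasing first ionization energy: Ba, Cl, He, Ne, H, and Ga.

H is in period 1, group 1; He is in period 1, group 18; Ne is in period 2, group 18; Cl is in period 3, group 17; Ga is in period 4, group 13; Ba is in period 6, group 2.
IE₁ increases left→right with effective nuclear charge and decreases top→bottom as the valence shell moves farther out.
These span different periods and groups, so the two trends combine.
Ga > Ba: relative to Ba, both the across-period and down-group shifts push Ga's first ionization energy up.
Cl > Ga: both effects reinforce here, so Cl is clearly the higher of the two.
H > Cl: period and group pull opposite ways; the down-group shift dominates (1312 vs 1251 kJ/mol).
Ne > H: period and group pull opposite ways; the across-period shift dominates (2081 vs 1312 kJ/mol).
He > Ne: they share group 18; the group trend gives He the larger value.
Approximate values (kJ/mol): H 1312, He 2372, Ne 2081, Cl 1251, Ga 579, Ba 503.
So from lowest to highest: Ba < Ga < Cl < H < Ne < He.

Ba < Ga < Cl < H < Ne < He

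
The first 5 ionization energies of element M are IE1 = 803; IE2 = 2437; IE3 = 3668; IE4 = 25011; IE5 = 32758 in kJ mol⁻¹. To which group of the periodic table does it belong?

Group 13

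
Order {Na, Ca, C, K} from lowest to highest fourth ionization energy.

K < C < Ca < Na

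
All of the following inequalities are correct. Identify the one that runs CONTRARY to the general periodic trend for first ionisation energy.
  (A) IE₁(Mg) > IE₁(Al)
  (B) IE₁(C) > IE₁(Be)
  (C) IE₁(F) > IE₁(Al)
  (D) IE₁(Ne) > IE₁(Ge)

The general trend: first ionisation energy increases across a period and decreases down a group.
(A) Mg (period 3, group 2) vs Al (period 3, group 13): the stated order contradicts the simple trend.
(B) C (period 2, group 14) vs Be (period 2, group 2): the stated order agrees with the simple trend.
(C) F (period 2, group 17) vs Al (period 3, group 13): the stated order agrees with the simple trend.
(D) Ne (period 2, group 18) vs Ge (period 4, group 14): the stated order agrees with the simple trend.
The exception is (A): Al's single 3p electron is easier to remove than one from Mg's filled 3s².

(A)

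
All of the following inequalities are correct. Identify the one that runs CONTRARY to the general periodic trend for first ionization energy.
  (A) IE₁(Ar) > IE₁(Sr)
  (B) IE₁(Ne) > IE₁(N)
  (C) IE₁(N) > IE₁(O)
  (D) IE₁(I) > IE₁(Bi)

(C)

The general trend: first ionization energy increases across a period and decreases down a group.
(A) Ar (period 3, group 18) vs Sr (period 5, group 2): the stated order agrees with the simple trend.
(B) Ne (period 2, group 18) vs N (period 2, group 15): the stated order agrees with the simple trend.
(C) N (period 2, group 15) vs O (period 2, group 16): the stated order contradicts the simple trend.
(D) I (period 5, group 17) vs Bi (period 6, group 15): the stated order agrees with the simple trend.
The exception is (C): pairing an electron in O's 2p⁴ costs repulsion energy, so O ionizes more easily than half-filled N (2p³).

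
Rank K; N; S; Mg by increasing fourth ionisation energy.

S < K < N < Mg

After 3 electrons have been removed, what remains? K³⁺ is already 2 electrons into the core; N³⁺ still has 2 valence electrons; S³⁺ still has 3 valence electrons; Mg³⁺ is already 1 electron into the core.
Usually core removal costs more than valence removal, but here the competition is close: a tightly held n=2 valence electron can cost more to remove than an n=3 core electron, so the actual values have to decide it.
Valence configurations: N³⁺ [He]2s², S³⁺ [Ne]3s²3p¹.
Approximate IE_4 values (kJ/mol): K 5877, N 7475, S 4556, Mg 10543.
Overall IE_4 order: S < K < N < Mg.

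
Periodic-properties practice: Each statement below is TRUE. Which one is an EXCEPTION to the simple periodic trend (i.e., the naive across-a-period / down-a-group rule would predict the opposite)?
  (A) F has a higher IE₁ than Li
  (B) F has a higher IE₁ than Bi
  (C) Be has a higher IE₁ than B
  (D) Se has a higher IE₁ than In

The general trend: IE₁ increases across a period and decreases down a group.
(A) F (period 2, group 17) vs Li (period 2, group 1): the stated order agrees with the simple trend.
(B) F (period 2, group 17) vs Bi (period 6, group 15): the stated order agrees with the simple trend.
(C) Be (period 2, group 2) vs B (period 2, group 13): the stated order contradicts the simple trend.
(D) Se (period 4, group 16) vs In (period 5, group 13): the stated order agrees with the simple trend.
The exception is (C): removing B's lone 2p electron is easier than breaking Be's filled 2s².

(C)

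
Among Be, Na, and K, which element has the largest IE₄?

Be

After 3 electrons have been removed, what remains? Be³⁺ is already 1 electron into the core; Na³⁺ is already 2 electrons into the core; K³⁺ is already 2 electrons into the core.
All of these are removing an electron from a noble-gas core or deeper; the smaller core (lower principal quantum number) is held far more tightly, and within a period the higher nuclear charge binds the same core more tightly.
The numbers (kJ/mol): Be 21007, Na 9543, K 5877.
So the fourth ionization energies run K < Na < Be.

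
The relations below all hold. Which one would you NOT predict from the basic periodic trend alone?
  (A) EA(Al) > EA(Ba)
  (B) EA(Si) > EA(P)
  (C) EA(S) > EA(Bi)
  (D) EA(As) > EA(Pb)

The general trend: electron affinity increases across a period and decreases down a group.
(A) Al (period 3, group 13) vs Ba (period 6, group 2): the stated order agrees with the simple trend.
(B) Si (period 3, group 14) vs P (period 3, group 15): the stated order contradicts the simple trend.
(C) S (period 3, group 16) vs Bi (period 6, group 15): the stated order agrees with the simple trend.
(D) As (period 4, group 15) vs Pb (period 6, group 14): the stated order agrees with the simple trend.
The exception is (B): adding an electron to P's half-filled 3p³ is unfavourable, so Si (3p²) has the more exothermic EA.

(B)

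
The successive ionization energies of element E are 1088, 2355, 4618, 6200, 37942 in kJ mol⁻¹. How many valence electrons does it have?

Look for the largest jump between consecutive ionization energies: IE5/IE4 ≈ 6.1, far larger than any earlier ratio.
That jump marks the point where a core electron is being removed. So the atom has 4 valence electrons.

4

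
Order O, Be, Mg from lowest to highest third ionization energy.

Consider each +2 ion: O²⁺ still has 4 valence electrons; Be²⁺ is the bare [He] core; Mg²⁺ is the bare [Ne] core.
Core electrons are held far more tightly than valence electrons, so Mg and Be top the IE_3 order.
The numbers (kJ/mol): O 5300, Be 14849, Mg 7733.
Hence IE_3: O < Mg < Be.

O < Mg < Be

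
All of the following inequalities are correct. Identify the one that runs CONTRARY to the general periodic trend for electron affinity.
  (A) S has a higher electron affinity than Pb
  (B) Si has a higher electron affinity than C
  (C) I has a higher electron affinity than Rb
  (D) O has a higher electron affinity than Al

(B)

The general trend: electron affinity increases across a period and decreases down a group.
(A) S (period 3, group 16) vs Pb (period 6, group 14): the stated order agrees with the simple trend.
(B) Si (period 3, group 14) vs C (period 2, group 14): the stated order contradicts the simple trend.
(C) I (period 5, group 17) vs Rb (period 5, group 1): the stated order agrees with the simple trend.
(D) O (period 2, group 16) vs Al (period 3, group 13): the stated order agrees with the simple trend.
The exception is (B): Si's larger, more diffuse 3p orbitals accept an added electron slightly more readily than C's compact 2p.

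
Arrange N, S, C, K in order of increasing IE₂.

Consider each +1 ion: N⁺ still has 4 valence electrons; S⁺ still has 5 valence electrons; C⁺ still has 3 valence electrons; K⁺ is the bare [Ar] core.
Core electrons are held far more tightly than valence electrons, so K tops the IE_2 order.
Valence configurations: N⁺ [He]2s²2p², S⁺ [Ne]3s²3p³, C⁺ [He]2s²2p¹.
Tabulated IE_2 (kJ/mol): N 2856, S 2252, C 2353, K 3052.
Putting it together, IE_2: S < C < N < K.

S, C, N, K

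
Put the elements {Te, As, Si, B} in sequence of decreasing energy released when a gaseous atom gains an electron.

Te, Si, As, B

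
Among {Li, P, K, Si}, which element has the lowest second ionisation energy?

After 1 electron has been removed, what remains? Li⁺ is the bare [He] core; P⁺ still has 4 valence electrons; K⁺ is the bare [Ar] core; Si⁺ still has 3 valence electrons.
Pulling an electron out of a noble-gas core costs far more than removing a remaining valence electron, so K and Li sit at the high end of IE_2.
Valence configurations: P⁺ [Ne]3s²3p², Si⁺ [Ne]3s²3p¹.
The numbers (kJ/mol): Li 7298, P 1907, K 3052, Si 1577.
Putting it together, IE_2: Si < P < K < Li.

Si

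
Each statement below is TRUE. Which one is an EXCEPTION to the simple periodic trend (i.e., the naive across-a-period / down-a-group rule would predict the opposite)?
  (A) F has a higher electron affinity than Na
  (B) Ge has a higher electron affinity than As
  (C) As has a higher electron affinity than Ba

(B)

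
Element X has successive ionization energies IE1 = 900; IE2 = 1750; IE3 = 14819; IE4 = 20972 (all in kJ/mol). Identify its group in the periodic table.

Group 2

Look for the largest jump between consecutive ionization energies: IE3/IE2 ≈ 8.5, far larger than any earlier ratio.
That jump marks the point where a core electron is being removed. So the atom has 2 valence electrons.
A main-group element with 2 valence electrons is in group 2.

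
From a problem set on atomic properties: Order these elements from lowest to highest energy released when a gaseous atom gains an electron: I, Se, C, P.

P < C < Se < I

Adding an electron releases more energy for atoms nearer the top right (short of the noble gases).
A diagonal step moves right (one effect) and down (the opposite effect) at once.
C > P: the two effects oppose for this pair; the down-group effect wins (122 vs 72 kJ/mol).
Se > C: period and group pull opposite ways; the across-period shift dominates (195 vs 122 kJ/mol).
I > Se: period and group pull opposite ways; the across-period shift dominates (295 vs 195 kJ/mol).
Tabulated electron affinity (kJ/mol): C 122, P 72, Se 195, I 295.
So from lowest to highest: P < C < Se < I.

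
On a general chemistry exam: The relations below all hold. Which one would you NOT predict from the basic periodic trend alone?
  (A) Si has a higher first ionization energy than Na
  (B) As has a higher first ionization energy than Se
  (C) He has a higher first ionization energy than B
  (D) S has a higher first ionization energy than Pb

The general trend: first ionization energy increases across a period and decreases down a group.
(A) Si (period 3, group 14) vs Na (period 3, group 1): the stated order agrees with the simple trend.
(B) As (period 4, group 15) vs Se (period 4, group 16): the stated order contradicts the simple trend.
(C) He (period 1, group 18) vs B (period 2, group 13): the stated order agrees with the simple trend.
(D) S (period 3, group 16) vs Pb (period 6, group 14): the stated order agrees with the simple trend.
The exception is (B): Se (4p⁴) ionizes more easily than half-filled As (4p³).

(B)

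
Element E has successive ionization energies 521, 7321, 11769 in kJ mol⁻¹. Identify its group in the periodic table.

Group 1

Look for the largest jump between consecutive ionization energies: IE2/IE1 ≈ 14.1, far larger than any earlier ratio.
That jump marks the point where a core electron is being removed. So the atom has 1 valence electron.
A main-group element with 1 valence electron is in group 1.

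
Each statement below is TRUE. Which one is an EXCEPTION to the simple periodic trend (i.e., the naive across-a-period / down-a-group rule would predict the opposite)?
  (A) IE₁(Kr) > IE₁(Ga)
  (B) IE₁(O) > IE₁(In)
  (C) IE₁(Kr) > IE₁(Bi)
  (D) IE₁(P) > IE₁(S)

(D)

The general trend: first ionization energy increases across a period and decreases down a group.
(A) Kr (period 4, group 18) vs Ga (period 4, group 13): the stated order agrees with the simple trend.
(B) O (period 2, group 16) vs In (period 5, group 13): the stated order agrees with the simple trend.
(C) Kr (period 4, group 18) vs Bi (period 6, group 15): the stated order agrees with the simple trend.
(D) P (period 3, group 15) vs S (period 3, group 16): the stated order contradicts the simple trend.
The exception is (D): S (3p⁴) ionizes more easily than half-filled P (3p³) because the paired 3p electron in S is pushed out by e⁻–e⁻ repulsion.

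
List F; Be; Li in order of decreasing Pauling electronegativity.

Smaller atoms with higher effective nuclear charge are more electronegative.
All lie in period 2, so electronegativity increases left to right.
So from highest to lowest: F > Be > Li.

F, Be, Li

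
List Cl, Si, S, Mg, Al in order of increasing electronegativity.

Mg < Al < Si < S < Cl

Mg is in period 3, group 2; Al is in period 3, group 13; Si is in period 3, group 14; S is in period 3, group 16; Cl is in period 3, group 17.
Atoms toward the upper right of the periodic table pull bonding electrons most strongly.
All lie in period 3, so electronegativity increases left to right.
So from lowest to highest: Mg < Al < Si < S < Cl.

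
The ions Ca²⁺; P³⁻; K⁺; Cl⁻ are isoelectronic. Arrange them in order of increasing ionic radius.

All of these have 18 electrons, so size is governed by nuclear charge alone: the more protons, the stronger the pull on the same electron cloud, and the smaller the ion.
Nuclear charges: Ca²⁺ (Z=20), K⁺ (Z=19), Cl⁻ (Z=17), P³⁻ (Z=15).
Smallest to largest: Ca²⁺ < K⁺ < Cl⁻ < P³⁻.

Ca²⁺ < K⁺ < Cl⁻ < P³⁻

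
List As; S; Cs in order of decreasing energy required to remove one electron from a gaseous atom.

S, As, Cs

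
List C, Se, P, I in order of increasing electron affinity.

P < C < Se < I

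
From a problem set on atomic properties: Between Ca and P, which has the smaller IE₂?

Ca

After 1 electron has been removed, what remains? Ca⁺ still has 1 valence electron; P⁺ still has 4 valence electrons.
All are still removing valence electrons, so compare the +1 ions as you would atoms: IE_2 generally rises across a period (higher Z_eff) and falls down a group (larger shell), subject to the usual subshell exceptions.
Valence configurations: Ca⁺ [Ar]4s¹, P⁺ [Ne]3s²3p².
Tabulated IE_2 (kJ/mol): Ca 1145, P 1907.
Putting it together, IE_2: Ca < P.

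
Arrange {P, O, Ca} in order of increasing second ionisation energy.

Ca, P, O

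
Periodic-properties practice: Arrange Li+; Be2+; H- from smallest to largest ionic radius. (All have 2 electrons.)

All of these have 2 electrons, so size is governed by nuclear charge alone: the more protons, the stronger the pull on the same electron cloud, and the smaller the ion.
Nuclear charges: Be2+ (Z=4), Li+ (Z=3), H- (Z=1).
Smallest to largest: Be2+ < Li+ < H-.

Be2+, Li+, H-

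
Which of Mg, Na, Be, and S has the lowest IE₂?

Mg

IE_2 is the cost of taking one more electron from the +1 cation: Mg⁺ still has 1 valence electron; Na⁺ is the bare [Ne] core; Be⁺ still has 1 valence electron; S⁺ still has 5 valence electrons.
Breaking into a closed-shell core is much more expensive than removing a leftover valence electron — Na has the largest IE_2 here.
Valence configurations: Mg⁺ [Ne]3s¹, Be⁺ [He]2s¹, S⁺ [Ne]3s²3p³.
Tabulated IE_2 (kJ/mol): Mg 1451, Na 4562, Be 1757, S 2252.
Overall IE_2 order: Mg < Be < S < Na.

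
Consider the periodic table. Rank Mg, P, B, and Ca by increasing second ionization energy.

Ca, Mg, P, B

Consider each +1 ion: Mg⁺ still has 1 valence electron; P⁺ still has 4 valence electrons; B⁺ still has 2 valence electrons; Ca⁺ still has 1 valence electron.
All are still removing valence electrons, so compare the +1 ions as you would atoms: IE_2 generally rises across a period (higher Z_eff) and falls down a group (larger shell), subject to the usual subshell exceptions.
Valence configurations: Mg⁺ [Ne]3s¹, P⁺ [Ne]3s²3p², B⁺ [He]2s², Ca⁺ [Ar]4s¹.
Approximate IE_2 values (kJ/mol): Mg 1451, P 1907, B 2427, Ca 1145.
Hence IE_2: Ca < Mg < P < B.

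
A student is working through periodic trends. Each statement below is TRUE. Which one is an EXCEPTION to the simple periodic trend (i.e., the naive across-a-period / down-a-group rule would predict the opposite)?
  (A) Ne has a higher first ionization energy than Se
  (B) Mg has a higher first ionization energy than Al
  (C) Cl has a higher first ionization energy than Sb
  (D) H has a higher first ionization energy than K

(B)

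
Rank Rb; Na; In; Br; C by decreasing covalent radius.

Across a period the added protons contract the valence shell; down a group each new principal shell makes the atom larger.
Neither a single period nor a single group — weigh both effects.
Br > C: the two effects oppose for this pair; the down-group effect wins (114 vs 75 pm).
In > Br: relative to Br, both the across-period and down-group shifts push In's atomic radius up.
Na > In: the two effects oppose for this pair; the across-period effect wins (155 vs 142 pm).
Rb > Na: they share group 1; the group trend gives Rb the larger value.
For reference (pm): C 75, Na 155, Br 114, Rb 210, In 142.
So from largest to smallest: Rb > Na > In > Br > C.

Rb > Na > In > Br > C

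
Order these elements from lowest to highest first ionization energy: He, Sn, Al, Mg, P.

Al < Sn < Mg < P < He

He is in period 1, group 18; Mg is in period 3, group 2; Al is in period 3, group 13; P is in period 3, group 15; Sn is in period 5, group 14.
Across a period the outer electron is held more tightly (higher IE₁); down a group it sits in a higher shell, more shielded, and comes off more easily.
Here both period and group differ, so the two effects have to be weighed against each other.
Sn > Al: the two effects oppose for this pair; the across-period effect wins (709 vs 578 kJ/mol).
Mg > Sn: period and group pull opposite ways; the down-group shift dominates (738 vs 709 kJ/mol).
P > Mg: both are in period 3; the period trend gives P the larger value.
He > P: relative to P, both the across-period and down-group shifts push He's first ionization energy up.
Note the exception: Mg has a higher first ionization energy than Al, contrary to the simple trend — Al's single 3p electron is easier to remove than one from Mg's filled 3s².
For reference (kJ/mol): He 2372, Mg 738, Al 578, P 1012, Sn 709.
So from lowest to highest: Al < Sn < Mg < P < He.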